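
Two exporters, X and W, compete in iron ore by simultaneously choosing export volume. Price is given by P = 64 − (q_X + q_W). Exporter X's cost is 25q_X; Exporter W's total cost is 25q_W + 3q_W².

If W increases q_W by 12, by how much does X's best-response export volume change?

-6

Exporter X's profit: π = q_X(64 − (q_X + q_W)) − 25q_X.
∂π/∂q_X = 39 − 2q_X − q_W = 0, so q_X = 19.5 − 0.5q_W.
The reaction-function slope is −0.5, so a 12-unit rise in q_W moves q_X by −0.5 × 12 = −6. X's best response falls — the actions are strategic substitutes.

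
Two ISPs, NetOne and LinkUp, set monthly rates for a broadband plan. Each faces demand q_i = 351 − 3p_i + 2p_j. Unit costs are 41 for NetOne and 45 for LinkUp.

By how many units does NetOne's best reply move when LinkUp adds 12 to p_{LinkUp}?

NetOne's profit: π = (p_{NetOne} − 41)(351 − 3p_{NetOne} + 2p_{LinkUp}).
∂π/∂p_{NetOne} = 474 − 6p_{NetOne} + 2p_{LinkUp} = 0 ⇒ p_{NetOne} = 79 + (1/3)p_{LinkUp}.
The reaction-function slope is 1/3, so a 12-unit rise in p_{LinkUp} moves p_{NetOne} by 1/3 × 12 = 4. NetOne's best response rises — the actions are strategic complements.

4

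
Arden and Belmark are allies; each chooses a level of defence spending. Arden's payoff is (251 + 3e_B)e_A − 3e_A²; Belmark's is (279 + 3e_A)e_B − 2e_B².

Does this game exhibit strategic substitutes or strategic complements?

Expanding Arden's payoff: 251e_A + 3e_Be_A − 3e_A².
∂π/∂e_A = 251 + 3e_B − 6e_A = 0, so e_A = 251/6 + 0.5e_B.
The best-response slope de_A/de_B = 0.5 > 0: the reaction function is upward-sloping, so the choices are strategic complements.

strategic complements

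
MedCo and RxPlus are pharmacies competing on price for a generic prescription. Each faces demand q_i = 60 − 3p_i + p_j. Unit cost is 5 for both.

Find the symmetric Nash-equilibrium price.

15

MedCo's profit: π = (p_{MedCo} − 5)(60 − 3p_{MedCo} + p_{RxPlus}).
∂π/∂p_{MedCo} = 75 − 6p_{MedCo} + p_{RxPlus} = 0 ⇒ p_{MedCo} = 12.5 + (1/6)p_{RxPlus}.
By symmetry p_{RxPlus} = p_{MedCo}; substituting into the reaction function, (5/6)p_{MedCo} = 12.5 and p_{MedCo} = 15.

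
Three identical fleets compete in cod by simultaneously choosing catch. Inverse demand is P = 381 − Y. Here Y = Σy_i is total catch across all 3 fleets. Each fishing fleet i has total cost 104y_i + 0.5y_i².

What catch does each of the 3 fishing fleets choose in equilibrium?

A representative fishing fleet's profit is π_i = y_i(381 − Y) − 104y_i − 0.5y_i², with Y = y_i + Σ_{j≠i} y_j.
First-order condition: 277 − 3y_i − Σ_{j≠i} y_j = 0.
In a symmetric equilibrium every fishing fleet chooses the same y, so Σ_{j≠i} y_j = 2y. The condition becomes 277 − 5y = 0, giving y = 277/5 = 55.4.

55.4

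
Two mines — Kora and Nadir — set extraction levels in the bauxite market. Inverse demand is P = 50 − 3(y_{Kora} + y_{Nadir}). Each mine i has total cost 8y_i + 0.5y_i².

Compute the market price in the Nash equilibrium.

Mine Kora's profit: π = y_{Kora}(50 − 3(y_{Kora} + y_{Nadir})) − 8y_{Kora} − 0.5y_{Kora}².
∂π/∂y_{Kora} = 42 − 7y_{Kora} − 3y_{Nadir} = 0, so y_{Kora} = 6 − (3/7)y_{Nadir}.
Setting y_{Kora} = y_{Nadir} in the reaction function: y_{Kora} = 6 − (3/7)y_{Kora}, so y_{Kora} = 6 / (10/7) = 4.2.
Equilibrium price: P = 50 − 3·8.4 = 24.8.

24.8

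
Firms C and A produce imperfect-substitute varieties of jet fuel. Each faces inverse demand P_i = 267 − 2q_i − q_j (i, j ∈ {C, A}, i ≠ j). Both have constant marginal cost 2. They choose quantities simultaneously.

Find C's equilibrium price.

108

Firm C's profit: π = q_C(267 − 2q_C − q_A) − 2q_C.
∂π/∂q_C = 265 − 4q_C − q_A = 0 ⇒ q_C = 66.25 − 0.25q_A.
By symmetry q_A = q_C; substituting into the reaction function, 1.25q_C = 66.25 and q_C = 53.
P_C = 267 − 2·53 − 53 = 108.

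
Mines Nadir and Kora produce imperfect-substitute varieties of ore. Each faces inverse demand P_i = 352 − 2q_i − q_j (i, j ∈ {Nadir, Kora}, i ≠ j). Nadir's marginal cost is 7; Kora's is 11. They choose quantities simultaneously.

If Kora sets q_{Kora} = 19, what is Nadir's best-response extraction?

81.5

Mine Nadir's profit: π = q_{Nadir}(352 − 2q_{Nadir} − q_{Kora}) − 7q_{Nadir}.
∂π/∂q_{Nadir} = 345 − 4q_{Nadir} − q_{Kora} = 0 ⇒ q_{Nadir} = 86.25 − 0.25q_{Kora}.
At q_{Kora} = 19: q_{Nadir} = 86.25 − 0.25·19 = 81.5.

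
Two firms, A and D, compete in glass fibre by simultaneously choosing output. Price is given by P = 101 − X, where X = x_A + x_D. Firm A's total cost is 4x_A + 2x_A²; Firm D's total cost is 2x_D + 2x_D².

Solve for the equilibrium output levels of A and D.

Firm A's profit: π = x_A(101 − (x_A + x_D)) − 4x_A − 2x_A².
∂π/∂x_A = 97 − 6x_A − x_D = 0, so x_A = 97/6 − (1/6)x_D.
By the same steps for D: x_D = 16.5 − (1/6)x_A.
Solving the two reaction functions simultaneously: (1 − (−1/6)(−1/6))x_A = 97/6 − (1/6)·16.5, so (35/36)x_A = 161/12 and x_A = 13.8.
Then x_D = 16.5 − (1/6)·13.8 = 14.2.

13.8, 14.2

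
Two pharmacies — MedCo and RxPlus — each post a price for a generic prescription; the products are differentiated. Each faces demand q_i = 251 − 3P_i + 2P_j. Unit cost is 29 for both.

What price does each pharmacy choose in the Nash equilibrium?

MedCo's profit: π = (P_{MedCo} − 29)(251 − 3P_{MedCo} + 2P_{RxPlus}).
∂π/∂P_{MedCo} = 338 − 6P_{MedCo} + 2P_{RxPlus} = 0 ⇒ P_{MedCo} = 169/3 + (1/3)P_{RxPlus}.
The game is symmetric, so in equilibrium P_{RxPlus} = P_{MedCo}: the reaction function gives (2/3)P_{MedCo} = 169/3, hence P_{MedCo} = 84.5.

84.5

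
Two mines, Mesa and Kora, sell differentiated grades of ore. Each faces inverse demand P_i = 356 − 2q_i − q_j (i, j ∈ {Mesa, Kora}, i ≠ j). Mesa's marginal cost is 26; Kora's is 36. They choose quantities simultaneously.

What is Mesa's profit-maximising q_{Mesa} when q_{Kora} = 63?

66.75

Mine Mesa's profit: π = q_{Mesa}(356 − 2q_{Mesa} − q_{Kora}) − 26q_{Mesa}.
∂π/∂q_{Mesa} = 330 − 4q_{Mesa} − q_{Kora} = 0 ⇒ q_{Mesa} = 82.5 − 0.25q_{Kora}.
At q_{Kora} = 63: q_{Mesa} = 82.5 − 0.25·63 = 66.75.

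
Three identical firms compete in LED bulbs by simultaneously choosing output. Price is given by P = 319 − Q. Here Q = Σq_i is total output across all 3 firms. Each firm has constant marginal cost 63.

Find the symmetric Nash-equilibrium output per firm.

64

A representative firm's profit is π_i = q_i(319 − Q) − 63q_i, with Q = q_i + Σ_{j≠i} q_j.
First-order condition: 256 − 2q_i − Σ_{j≠i} q_j = 0.
Imposing symmetry (q_j = q for all j) turns Σ_{j≠i} q_j into 2q, so 256 = 4q and q = 64.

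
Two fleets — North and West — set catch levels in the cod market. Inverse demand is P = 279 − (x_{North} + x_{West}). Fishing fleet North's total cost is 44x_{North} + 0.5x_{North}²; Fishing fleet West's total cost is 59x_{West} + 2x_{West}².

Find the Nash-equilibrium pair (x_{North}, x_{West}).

Fishing fleet North's profit: π = x_{North}(279 − (x_{North} + x_{West})) − 44x_{North} − 0.5x_{North}².
∂π/∂x_{North} = 235 − 3x_{North} − x_{West} = 0, so x_{North} = 235/3 − (1/3)x_{West}.
For West: ∂π/∂x_{West} = 220 − 6x_{West} − x_{North} = 0 ⇒ x_{West} = 110/3 − (1/6)x_{North}.
Solving the two reaction functions simultaneously: (1 − (−1/3)(−1/6))x_{North} = 235/3 − (1/3)·(110/3), so (17/18)x_{North} = 595/9 and x_{North} = 70.
Then x_{West} = 110/3 − (1/6)·70 = 25.

70, 25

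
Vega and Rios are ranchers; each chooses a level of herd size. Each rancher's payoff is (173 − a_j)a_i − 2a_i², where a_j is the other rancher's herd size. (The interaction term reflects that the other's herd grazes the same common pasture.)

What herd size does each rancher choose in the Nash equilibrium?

34.6

Vega's payoff is (173 − a_R)a_V − 2a_V².
∂π/∂a_V = 173 − a_R − 4a_V = 0, so a_V = 43.25 − 0.25a_R.
Setting a_V = a_R in the reaction function: a_V = 43.25 − 0.25a_V, so a_V = 43.25 / 1.25 = 34.6.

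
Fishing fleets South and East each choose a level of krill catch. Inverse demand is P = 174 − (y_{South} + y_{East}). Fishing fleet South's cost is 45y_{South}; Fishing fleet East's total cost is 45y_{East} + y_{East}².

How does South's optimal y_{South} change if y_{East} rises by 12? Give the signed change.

-6

Fishing fleet South's profit: π = y_{South}(174 − (y_{South} + y_{East})) − 45y_{South}.
∂π/∂y_{South} = 129 − 2y_{South} − y_{East} = 0, so y_{South} = 64.5 − 0.5y_{East}.
The reaction-function slope is −0.5, so a 12-unit rise in y_{East} moves y_{South} by −0.5 × 12 = −6. South's best response falls — the actions are strategic substitutes.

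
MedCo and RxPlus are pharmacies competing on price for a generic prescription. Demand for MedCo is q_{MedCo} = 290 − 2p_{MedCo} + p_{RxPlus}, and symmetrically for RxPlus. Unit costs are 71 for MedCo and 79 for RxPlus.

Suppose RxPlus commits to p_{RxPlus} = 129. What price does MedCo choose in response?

MedCo's profit: π = (p_{MedCo} − 71)(290 − 2p_{MedCo} + p_{RxPlus}).
∂π/∂p_{MedCo} = 432 − 4p_{MedCo} + p_{RxPlus} = 0 ⇒ p_{MedCo} = 108 + 0.25p_{RxPlus}.
At p_{RxPlus} = 129: p_{MedCo} = 108 + 0.25·129 = 140.25.

140.25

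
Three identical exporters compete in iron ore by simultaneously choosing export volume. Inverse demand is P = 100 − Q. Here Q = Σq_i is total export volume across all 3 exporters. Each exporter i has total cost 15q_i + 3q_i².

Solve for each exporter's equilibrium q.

8.5

A representative exporter's profit is π_i = q_i(100 − Q) − 15q_i − 3q_i², with Q = q_i + Σ_{j≠i} q_j.
First-order condition: 85 − 8q_i − Σ_{j≠i} q_j = 0.
With identical exporters, set every q_j = q: then 85 − 8q − 2q = 0, i.e. q = 85/10 = 8.5.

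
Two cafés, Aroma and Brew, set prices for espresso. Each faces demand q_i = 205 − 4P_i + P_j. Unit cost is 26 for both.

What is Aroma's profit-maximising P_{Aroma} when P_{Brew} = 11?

Aroma's profit: π = (P_{Aroma} − 26)(205 − 4P_{Aroma} + P_{Brew}).
∂π/∂P_{Aroma} = 309 − 8P_{Aroma} + P_{Brew} = 0 ⇒ P_{Aroma} = 38.625 + 0.125P_{Brew}.
At P_{Brew} = 11: P_{Aroma} = 38.625 + 0.125·11 = 40.

40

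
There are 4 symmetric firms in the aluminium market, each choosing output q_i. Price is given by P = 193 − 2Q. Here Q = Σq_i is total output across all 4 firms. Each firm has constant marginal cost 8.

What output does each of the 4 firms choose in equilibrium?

18.5

A representative firm's profit is π_i = q_i(193 − 2Q) − 8q_i, with Q = q_i + Σ_{j≠i} q_j.
First-order condition: 185 − 4q_i − 2Σ_{j≠i} q_j = 0.
In a symmetric equilibrium every firm chooses the same q, so Σ_{j≠i} q_j = 3q. The condition becomes 185 − 10q = 0, giving q = 185/10 = 18.5.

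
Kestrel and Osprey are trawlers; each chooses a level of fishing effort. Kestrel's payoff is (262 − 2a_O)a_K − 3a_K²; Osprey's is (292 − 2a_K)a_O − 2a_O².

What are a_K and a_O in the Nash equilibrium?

23.2, 61.4

Expanding Kestrel's payoff: 262a_K − 2a_Oa_K − 3a_K².
∂π/∂a_K = 262 − 2a_O − 6a_K = 0, so a_K = 131/3 − (1/3)a_O.
Likewise for Osprey: a_O = 73 − 0.5a_K.
Plugging a_O into Kestrel's best response: a_K = 131/3 − (1/3)(73 − 0.5a_K) ⇒ (5/6)a_K = 58/3, so a_K = 23.2.
Then a_O = 73 − 0.5·23.2 = 61.4.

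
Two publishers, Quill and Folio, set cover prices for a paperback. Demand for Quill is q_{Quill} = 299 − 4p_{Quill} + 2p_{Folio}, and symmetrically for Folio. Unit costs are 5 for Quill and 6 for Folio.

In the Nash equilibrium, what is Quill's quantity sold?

Quill's profit: π = (p_{Quill} − 5)(299 − 4p_{Quill} + 2p_{Folio}).
∂π/∂p_{Quill} = 319 − 8p_{Quill} + 2p_{Folio} = 0 ⇒ p_{Quill} = 39.875 + 0.25p_{Folio}.
Similarly p_{Folio} = 40.375 + 0.25p_{Quill}.
Plugging p_{Folio} into Quill's best response: p_{Quill} = 39.875 + 0.25(40.375 + 0.25p_{Quill}) ⇒ 0.9375p_{Quill} = 1599/32, so p_{Quill} = 53.3.
Then p_{Folio} = 40.375 + 0.25·53.3 = 53.7.
q_{Quill} = 299 − 4·53.3 + 2·53.7 = 193.2.

193.2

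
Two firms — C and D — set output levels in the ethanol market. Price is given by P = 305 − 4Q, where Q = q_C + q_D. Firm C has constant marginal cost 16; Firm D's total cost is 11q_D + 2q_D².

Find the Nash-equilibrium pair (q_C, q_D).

28.65, 14.95

Firm C's profit: π = q_C(305 − 4(q_C + q_D)) − 16q_C.
∂π/∂q_C = 289 − 8q_C − 4q_D = 0, so q_C = 36.125 − 0.5q_D.
For D: ∂π/∂q_D = 294 − 12q_D − 4q_C = 0 ⇒ q_D = 24.5 − (1/3)q_C.
Solving the two reaction functions simultaneously: (1 − (−0.5)(−1/3))q_C = 36.125 − 0.5·24.5, so (5/6)q_C = 23.875 and q_C = 28.65.
Then q_D = 24.5 − (1/3)·28.65 = 14.95.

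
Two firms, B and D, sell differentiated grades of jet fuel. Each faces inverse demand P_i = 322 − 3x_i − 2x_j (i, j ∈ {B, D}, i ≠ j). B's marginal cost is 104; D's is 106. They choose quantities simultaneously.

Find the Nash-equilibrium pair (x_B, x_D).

27.375, 26.875

Firm B's profit: π = x_B(322 − 3x_B − 2x_D) − 104x_B.
∂π/∂x_B = 218 − 6x_B − 2x_D = 0 ⇒ x_B = 109/3 − (1/3)x_D.
Similarly x_D = 36 − (1/3)x_B.
Solving the two reaction functions simultaneously: (1 − (−1/3)(−1/3))x_B = 109/3 − (1/3)·36, so (8/9)x_B = 73/3 and x_B = 27.375.
Then x_D = 36 − (1/3)·27.375 = 26.875.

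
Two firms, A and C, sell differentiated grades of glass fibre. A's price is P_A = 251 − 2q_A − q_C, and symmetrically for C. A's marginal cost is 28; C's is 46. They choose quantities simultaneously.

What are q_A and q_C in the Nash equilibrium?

45.8, 39.8

Firm A's profit: π = q_A(251 − 2q_A − q_C) − 28q_A.
∂π/∂q_A = 223 − 4q_A − q_C = 0 ⇒ q_A = 55.75 − 0.25q_C.
Similarly q_C = 51.25 − 0.25q_A.
Solving the two reaction functions simultaneously: (1 − (−0.25)(−0.25))q_A = 55.75 − 0.25·51.25, so 0.9375q_A = 42.9375 and q_A = 45.8.
Then q_C = 51.25 − 0.25·45.8 = 39.8.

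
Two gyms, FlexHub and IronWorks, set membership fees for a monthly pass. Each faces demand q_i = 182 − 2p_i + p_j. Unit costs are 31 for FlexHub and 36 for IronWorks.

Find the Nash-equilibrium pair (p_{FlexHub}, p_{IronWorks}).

82, 84

FlexHub's profit: π = (p_{FlexHub} − 31)(182 − 2p_{FlexHub} + p_{IronWorks}).
∂π/∂p_{FlexHub} = 244 − 4p_{FlexHub} + p_{IronWorks} = 0 ⇒ p_{FlexHub} = 61 + 0.25p_{IronWorks}.
Similarly p_{IronWorks} = 63.5 + 0.25p_{FlexHub}.
Solving the two reaction functions simultaneously: (1 − (0.25)(0.25))p_{FlexHub} = 61 + 0.25·63.5, so 0.9375p_{FlexHub} = 76.875 and p_{FlexHub} = 82.
Then p_{IronWorks} = 63.5 + 0.25·82 = 84.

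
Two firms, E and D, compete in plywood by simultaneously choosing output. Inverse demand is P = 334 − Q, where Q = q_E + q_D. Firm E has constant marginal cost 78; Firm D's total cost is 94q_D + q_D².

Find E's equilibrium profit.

Firm E's profit: π = q_E(334 − (q_E + q_D)) − 78q_E.
∂π/∂q_E = 256 − 2q_E − q_D = 0, so q_E = 128 − 0.5q_D.
For D: ∂π/∂q_D = 240 − 4q_D − q_E = 0 ⇒ q_D = 60 − 0.25q_E.
Substituting the second reaction function into the first: q_E = 128 − 0.5(60 − 0.25q_E), which gives 0.875q_E = 98 ⇒ q_E = 112.
Then q_D = 60 − 0.25·112 = 32.
Price P = 334 − 144 = 190.
E's profit: (190 − 78)·112 = 12544.

12544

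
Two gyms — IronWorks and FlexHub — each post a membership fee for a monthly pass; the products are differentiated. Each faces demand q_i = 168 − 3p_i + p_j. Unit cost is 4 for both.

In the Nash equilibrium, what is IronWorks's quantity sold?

96

IronWorks's profit: π = (p_{IronWorks} − 4)(168 − 3p_{IronWorks} + p_{FlexHub}).
∂π/∂p_{IronWorks} = 180 − 6p_{IronWorks} + p_{FlexHub} = 0 ⇒ p_{IronWorks} = 30 + (1/6)p_{FlexHub}.
Setting p_{IronWorks} = p_{FlexHub} in the reaction function: p_{IronWorks} = 30 + (1/6)p_{IronWorks}, so p_{IronWorks} = 30 / (5/6) = 36.
q_{IronWorks} = 168 − 3·36 + 36 = 96.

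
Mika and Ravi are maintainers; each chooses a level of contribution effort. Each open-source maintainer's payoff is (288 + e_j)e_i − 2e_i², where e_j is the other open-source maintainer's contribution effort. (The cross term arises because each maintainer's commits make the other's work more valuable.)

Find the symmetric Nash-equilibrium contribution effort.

96

Mika's payoff is (288 + e_R)e_M − 2e_M².
∂π/∂e_M = 288 + e_R − 4e_M = 0, so e_M = 72 + 0.25e_R.
Setting e_M = e_R in the reaction function: e_M = 72 + 0.25e_M, so e_M = 72 / 0.75 = 96.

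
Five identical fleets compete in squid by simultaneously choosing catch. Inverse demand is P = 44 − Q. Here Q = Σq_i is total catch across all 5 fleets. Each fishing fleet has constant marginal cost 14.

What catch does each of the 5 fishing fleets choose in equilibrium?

A representative fishing fleet's profit is π_i = q_i(44 − Q) − 14q_i, with Q = q_i + Σ_{j≠i} q_j.
First-order condition: 30 − 2q_i − Σ_{j≠i} q_j = 0.
Imposing symmetry (q_j = q for all j) turns Σ_{j≠i} q_j into 4q, so 30 = 6q and q = 5.

5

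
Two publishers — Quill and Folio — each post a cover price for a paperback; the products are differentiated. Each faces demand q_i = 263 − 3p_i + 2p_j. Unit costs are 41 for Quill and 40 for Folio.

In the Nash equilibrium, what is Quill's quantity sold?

165.9375

Quill's profit: π = (p_{Quill} − 41)(263 − 3p_{Quill} + 2p_{Folio}).
∂π/∂p_{Quill} = 386 − 6p_{Quill} + 2p_{Folio} = 0 ⇒ p_{Quill} = 193/3 + (1/3)p_{Folio}.
Similarly p_{Folio} = 383/6 + (1/3)p_{Quill}.
Substituting the second reaction function into the first: p_{Quill} = 193/3 + (1/3)(383/6 + (1/3)p_{Quill}), which gives (8/9)p_{Quill} = 1541/18 ⇒ p_{Quill} = 96.3125.
Then p_{Folio} = 383/6 + (1/3)·96.3125 = 95.9375.
q_{Quill} = 263 − 3·96.3125 + 2·95.9375 = 165.9375.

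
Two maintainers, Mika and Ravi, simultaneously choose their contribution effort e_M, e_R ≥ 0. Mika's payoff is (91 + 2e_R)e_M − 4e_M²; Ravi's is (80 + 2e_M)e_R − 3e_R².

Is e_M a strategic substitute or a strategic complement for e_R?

Expanding Mika's payoff: 91e_M + 2e_Re_M − 4e_M².
∂π/∂e_M = 91 + 2e_R − 8e_M = 0, so e_M = 11.375 + 0.25e_R.
The best-response slope de_M/de_R = 0.25 > 0: the reaction function is upward-sloping, so the choices are strategic complements.

strategic complements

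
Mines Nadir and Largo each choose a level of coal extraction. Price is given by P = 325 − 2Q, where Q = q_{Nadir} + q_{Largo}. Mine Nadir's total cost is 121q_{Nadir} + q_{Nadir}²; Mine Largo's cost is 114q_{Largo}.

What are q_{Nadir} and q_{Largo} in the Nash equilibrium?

19.7, 42.9

Mine Nadir's profit: π = q_{Nadir}(325 − 2(q_{Nadir} + q_{Largo})) − 121q_{Nadir} − q_{Nadir}².
∂π/∂q_{Nadir} = 204 − 6q_{Nadir} − 2q_{Largo} = 0, so q_{Nadir} = 34 − (1/3)q_{Largo}.
For Largo: ∂π/∂q_{Largo} = 211 − 4q_{Largo} − 2q_{Nadir} = 0 ⇒ q_{Largo} = 52.75 − 0.5q_{Nadir}.
Plugging q_{Largo} into Nadir's best response: q_{Nadir} = 34 − (1/3)(52.75 − 0.5q_{Nadir}) ⇒ (5/6)q_{Nadir} = 197/12, so q_{Nadir} = 19.7.
Then q_{Largo} = 52.75 − 0.5·19.7 = 42.9.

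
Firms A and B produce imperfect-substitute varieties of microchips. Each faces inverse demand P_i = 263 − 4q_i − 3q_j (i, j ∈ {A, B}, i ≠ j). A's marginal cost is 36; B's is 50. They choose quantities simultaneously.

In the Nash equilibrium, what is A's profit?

Firm A's profit: π = q_A(263 − 4q_A − 3q_B) − 36q_A.
∂π/∂q_A = 227 − 8q_A − 3q_B = 0 ⇒ q_A = 28.375 − 0.375q_B.
Similarly q_B = 26.625 − 0.375q_A.
Plugging q_B into A's best response: q_A = 28.375 − 0.375(26.625 − 0.375q_A) ⇒ (55/64)q_A = 1177/64, so q_A = 21.4.
Then q_B = 26.625 − 0.375·21.4 = 18.6.
P_A = 263 − 4·21.4 − 3·18.6 = 121.6.
Profit = (121.6 − 36)·21.4 = 1831.84.

1831.84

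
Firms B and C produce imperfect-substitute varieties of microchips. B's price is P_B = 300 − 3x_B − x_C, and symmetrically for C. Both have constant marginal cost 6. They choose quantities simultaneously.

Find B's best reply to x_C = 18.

Firm B's profit: π = x_B(300 − 3x_B − x_C) − 6x_B.
∂π/∂x_B = 294 − 6x_B − x_C = 0 ⇒ x_B = 49 − (1/6)x_C.
At x_C = 18: x_B = 49 − (1/6)·18 = 46.

46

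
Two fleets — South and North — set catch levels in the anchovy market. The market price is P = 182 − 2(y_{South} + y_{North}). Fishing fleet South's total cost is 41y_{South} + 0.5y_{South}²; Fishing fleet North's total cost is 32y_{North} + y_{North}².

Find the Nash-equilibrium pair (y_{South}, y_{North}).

Fishing fleet South's profit: π = y_{South}(182 − 2(y_{South} + y_{North})) − 41y_{South} − 0.5y_{South}².
∂π/∂y_{South} = 141 − 5y_{South} − 2y_{North} = 0, so y_{South} = 28.2 − 0.4y_{North}.
For North: ∂π/∂y_{North} = 150 − 6y_{North} − 2y_{South} = 0 ⇒ y_{North} = 25 − (1/3)y_{South}.
Plugging y_{North} into South's best response: y_{South} = 28.2 − 0.4(25 − (1/3)y_{South}) ⇒ (13/15)y_{South} = 18.2, so y_{South} = 21.
Then y_{North} = 25 − (1/3)·21 = 18.

21, 18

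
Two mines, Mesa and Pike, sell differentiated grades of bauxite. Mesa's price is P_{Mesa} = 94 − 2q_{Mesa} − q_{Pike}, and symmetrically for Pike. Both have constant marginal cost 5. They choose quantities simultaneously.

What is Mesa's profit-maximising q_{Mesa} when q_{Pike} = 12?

Mine Mesa's profit: π = q_{Mesa}(94 − 2q_{Mesa} − q_{Pike}) − 5q_{Mesa}.
∂π/∂q_{Mesa} = 89 − 4q_{Mesa} − q_{Pike} = 0 ⇒ q_{Mesa} = 22.25 − 0.25q_{Pike}.
At q_{Pike} = 12: q_{Mesa} = 22.25 − 0.25·12 = 19.25.

19.25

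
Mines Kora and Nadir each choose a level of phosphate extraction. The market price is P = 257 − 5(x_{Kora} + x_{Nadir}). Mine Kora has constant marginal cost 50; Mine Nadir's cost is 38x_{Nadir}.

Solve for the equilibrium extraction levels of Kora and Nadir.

13, 15.4

Mine Kora's profit: π = x_{Kora}(257 − 5(x_{Kora} + x_{Nadir})) − 50x_{Kora}.
∂π/∂x_{Kora} = 207 − 10x_{Kora} − 5x_{Nadir} = 0, so x_{Kora} = 20.7 − 0.5x_{Nadir}.
By the same steps for Nadir: x_{Nadir} = 21.9 − 0.5x_{Kora}.
Solving the two reaction functions simultaneously: (1 − (−0.5)(−0.5))x_{Kora} = 20.7 − 0.5·21.9, so 0.75x_{Kora} = 9.75 and x_{Kora} = 13.
Then x_{Nadir} = 21.9 − 0.5·13 = 15.4.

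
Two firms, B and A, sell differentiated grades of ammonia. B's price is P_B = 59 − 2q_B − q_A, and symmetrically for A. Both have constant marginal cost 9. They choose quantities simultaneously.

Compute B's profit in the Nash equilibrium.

200

Firm B's profit: π = q_B(59 − 2q_B − q_A) − 9q_B.
∂π/∂q_B = 50 − 4q_B − q_A = 0 ⇒ q_B = 12.5 − 0.25q_A.
Setting q_B = q_A in the reaction function: q_B = 12.5 − 0.25q_B, so q_B = 12.5 / 1.25 = 10.
P_B = 59 − 2·10 − 10 = 29.
Profit = (29 − 9)·10 = 200.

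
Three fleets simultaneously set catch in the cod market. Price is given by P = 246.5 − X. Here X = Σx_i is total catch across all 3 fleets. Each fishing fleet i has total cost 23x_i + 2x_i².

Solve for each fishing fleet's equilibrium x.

A representative fishing fleet's profit is π_i = x_i(246.5 − X) − 23x_i − 2x_i², with X = x_i + Σ_{j≠i} x_j.
First-order condition: 223.5 − 6x_i − Σ_{j≠i} x_j = 0.
In a symmetric equilibrium every fishing fleet chooses the same x, so Σ_{j≠i} x_j = 2x. The condition becomes 223.5 − 8x = 0, giving x = 223.5/8 = 27.9375.

27.9375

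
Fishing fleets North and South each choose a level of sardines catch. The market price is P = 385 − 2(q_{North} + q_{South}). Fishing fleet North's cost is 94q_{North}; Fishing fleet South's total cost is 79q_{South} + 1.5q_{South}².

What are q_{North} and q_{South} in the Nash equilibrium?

Fishing fleet North's profit: π = q_{North}(385 − 2(q_{North} + q_{South})) − 94q_{North}.
∂π/∂q_{North} = 291 − 4q_{North} − 2q_{South} = 0, so q_{North} = 72.75 − 0.5q_{South}.
For South: ∂π/∂q_{South} = 306 − 7q_{South} − 2q_{North} = 0 ⇒ q_{South} = 306/7 − (2/7)q_{North}.
Plugging q_{South} into North's best response: q_{North} = 72.75 − 0.5(306/7 − (2/7)q_{North}) ⇒ (6/7)q_{North} = 1425/28, so q_{North} = 59.375.
Then q_{South} = 306/7 − (2/7)·59.375 = 26.75.

59.375, 26.75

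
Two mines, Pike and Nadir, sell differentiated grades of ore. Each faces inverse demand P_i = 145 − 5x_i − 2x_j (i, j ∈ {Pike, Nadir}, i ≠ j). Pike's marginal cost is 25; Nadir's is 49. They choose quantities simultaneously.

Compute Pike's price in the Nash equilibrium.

Mine Pike's profit: π = x_{Pike}(145 − 5x_{Pike} − 2x_{Nadir}) − 25x_{Pike}.
∂π/∂x_{Pike} = 120 − 10x_{Pike} − 2x_{Nadir} = 0 ⇒ x_{Pike} = 12 − 0.2x_{Nadir}.
Similarly x_{Nadir} = 9.6 − 0.2x_{Pike}.
Plugging x_{Nadir} into Pike's best response: x_{Pike} = 12 − 0.2(9.6 − 0.2x_{Pike}) ⇒ 0.96x_{Pike} = 10.08, so x_{Pike} = 10.5.
Then x_{Nadir} = 9.6 − 0.2·10.5 = 7.5.
P_{Pike} = 145 − 5·10.5 − 2·7.5 = 77.5.

77.5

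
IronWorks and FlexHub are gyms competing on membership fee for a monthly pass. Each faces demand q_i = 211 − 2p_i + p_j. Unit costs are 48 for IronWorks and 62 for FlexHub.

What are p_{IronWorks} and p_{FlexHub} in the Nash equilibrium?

IronWorks's profit: π = (p_{IronWorks} − 48)(211 − 2p_{IronWorks} + p_{FlexHub}).
∂π/∂p_{IronWorks} = 307 − 4p_{IronWorks} + p_{FlexHub} = 0 ⇒ p_{IronWorks} = 76.75 + 0.25p_{FlexHub}.
Similarly p_{FlexHub} = 83.75 + 0.25p_{IronWorks}.
Substituting the second reaction function into the first: p_{IronWorks} = 76.75 + 0.25(83.75 + 0.25p_{IronWorks}), which gives 0.9375p_{IronWorks} = 97.6875 ⇒ p_{IronWorks} = 104.2.
Then p_{FlexHub} = 83.75 + 0.25·104.2 = 109.8.

104.2, 109.8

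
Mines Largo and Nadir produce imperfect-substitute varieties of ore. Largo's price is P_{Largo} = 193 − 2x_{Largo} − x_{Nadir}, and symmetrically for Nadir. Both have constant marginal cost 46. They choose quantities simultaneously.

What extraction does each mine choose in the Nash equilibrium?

Mine Largo's profit: π = x_{Largo}(193 − 2x_{Largo} − x_{Nadir}) − 46x_{Largo}.
∂π/∂x_{Largo} = 147 − 4x_{Largo} − x_{Nadir} = 0 ⇒ x_{Largo} = 36.75 − 0.25x_{Nadir}.
By symmetry x_{Nadir} = x_{Largo}; substituting into the reaction function, 1.25x_{Largo} = 36.75 and x_{Largo} = 29.4.

29.4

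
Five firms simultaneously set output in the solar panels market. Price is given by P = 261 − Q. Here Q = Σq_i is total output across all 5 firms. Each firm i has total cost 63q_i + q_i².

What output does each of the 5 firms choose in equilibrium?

24.75

A representative firm's profit is π_i = q_i(261 − Q) − 63q_i − q_i², with Q = q_i + Σ_{j≠i} q_j.
First-order condition: 198 − 4q_i − Σ_{j≠i} q_j = 0.
In a symmetric equilibrium every firm chooses the same q, so Σ_{j≠i} q_j = 4q. The condition becomes 198 − 8q = 0, giving q = 198/8 = 24.75.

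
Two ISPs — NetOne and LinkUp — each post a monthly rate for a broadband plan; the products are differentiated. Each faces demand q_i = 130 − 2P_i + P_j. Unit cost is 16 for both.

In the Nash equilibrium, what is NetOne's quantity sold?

76

NetOne's profit: π = (P_{NetOne} − 16)(130 − 2P_{NetOne} + P_{LinkUp}).
∂π/∂P_{NetOne} = 162 − 4P_{NetOne} + P_{LinkUp} = 0 ⇒ P_{NetOne} = 40.5 + 0.25P_{LinkUp}.
Setting P_{NetOne} = P_{LinkUp} in the reaction function: P_{NetOne} = 40.5 + 0.25P_{NetOne}, so P_{NetOne} = 40.5 / 0.75 = 54.
q_{NetOne} = 130 − 2·54 + 54 = 76.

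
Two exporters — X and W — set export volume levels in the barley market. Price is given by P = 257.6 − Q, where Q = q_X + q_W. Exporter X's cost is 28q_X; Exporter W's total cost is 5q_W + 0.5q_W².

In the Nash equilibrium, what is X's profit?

7610.8176

Exporter X's profit: π = q_X(257.6 − (q_X + q_W)) − 28q_X.
∂π/∂q_X = 229.6 − 2q_X − q_W = 0, so q_X = 114.8 − 0.5q_W.
For W: ∂π/∂q_W = 252.6 − 3q_W − q_X = 0 ⇒ q_W = 84.2 − (1/3)q_X.
Solving the two reaction functions simultaneously: (1 − (−0.5)(−1/3))q_X = 114.8 − 0.5·84.2, so (5/6)q_X = 72.7 and q_X = 87.24.
Then q_W = 84.2 − (1/3)·87.24 = 55.12.
Price P = 257.6 − 142.36 = 115.24.
X's profit: (115.24 − 28)·87.24 = 7610.8176.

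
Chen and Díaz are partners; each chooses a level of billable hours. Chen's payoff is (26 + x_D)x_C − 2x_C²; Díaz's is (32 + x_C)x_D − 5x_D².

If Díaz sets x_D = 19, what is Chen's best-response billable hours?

Expanding Chen's payoff: 26x_C + x_Dx_C − 2x_C².
∂π/∂x_C = 26 + x_D − 4x_C = 0, so x_C = 6.5 + 0.25x_D.
At x_D = 19: x_C = 6.5 + 0.25·19 = 11.25.

11.25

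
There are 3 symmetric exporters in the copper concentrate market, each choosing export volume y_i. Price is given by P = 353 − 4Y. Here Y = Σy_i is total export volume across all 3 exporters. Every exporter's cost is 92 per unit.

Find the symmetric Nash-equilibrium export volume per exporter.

A representative exporter's profit is π_i = y_i(353 − 4Y) − 92y_i, with Y = y_i + Σ_{j≠i} y_j.
First-order condition: 261 − 8y_i − 4Σ_{j≠i} y_j = 0.
Imposing symmetry (y_j = y for all j) turns Σ_{j≠i} y_j into 2y, so 261 = 16y and y = 16.3125.

16.3125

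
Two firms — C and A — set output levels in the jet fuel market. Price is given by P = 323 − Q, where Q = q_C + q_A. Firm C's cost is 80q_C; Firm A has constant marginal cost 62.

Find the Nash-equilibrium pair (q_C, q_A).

75, 93

Firm C's profit: π = q_C(323 − (q_C + q_A)) − 80q_C.
∂π/∂q_C = 243 − 2q_C − q_A = 0, so q_C = 121.5 − 0.5q_A.
By the same steps for A: q_A = 130.5 − 0.5q_C.
Substituting the second reaction function into the first: q_C = 121.5 − 0.5(130.5 − 0.5q_C), which gives 0.75q_C = 56.25 ⇒ q_C = 75.
Then q_A = 130.5 − 0.5·75 = 93.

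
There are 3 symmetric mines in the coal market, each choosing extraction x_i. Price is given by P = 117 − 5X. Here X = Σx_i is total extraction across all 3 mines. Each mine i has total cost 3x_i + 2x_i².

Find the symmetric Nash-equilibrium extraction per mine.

A representative mine's profit is π_i = x_i(117 − 5X) − 3x_i − 2x_i², with X = x_i + Σ_{j≠i} x_j.
First-order condition: 114 − 14x_i − 5Σ_{j≠i} x_j = 0.
In a symmetric equilibrium every mine chooses the same x, so Σ_{j≠i} x_j = 2x. The condition becomes 114 − 24x = 0, giving x = 114/24 = 4.75.

4.75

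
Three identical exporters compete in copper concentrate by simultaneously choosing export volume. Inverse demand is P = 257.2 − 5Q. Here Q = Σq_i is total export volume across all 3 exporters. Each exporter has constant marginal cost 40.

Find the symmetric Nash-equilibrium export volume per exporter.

10.86

A representative exporter's profit is π_i = q_i(257.2 − 5Q) − 40q_i, with Q = q_i + Σ_{j≠i} q_j.
First-order condition: 217.2 − 10q_i − 5Σ_{j≠i} q_j = 0.
With identical exporters, set every q_j = q: then 217.2 − 10q − 10q = 0, i.e. q = 217.2/20 = 10.86.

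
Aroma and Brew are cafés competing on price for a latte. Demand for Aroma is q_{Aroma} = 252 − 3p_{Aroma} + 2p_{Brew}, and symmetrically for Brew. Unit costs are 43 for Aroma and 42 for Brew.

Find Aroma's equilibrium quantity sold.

Aroma's profit: π = (p_{Aroma} − 43)(252 − 3p_{Aroma} + 2p_{Brew}).
∂π/∂p_{Aroma} = 381 − 6p_{Aroma} + 2p_{Brew} = 0 ⇒ p_{Aroma} = 63.5 + (1/3)p_{Brew}.
Similarly p_{Brew} = 63 + (1/3)p_{Aroma}.
Plugging p_{Brew} into Aroma's best response: p_{Aroma} = 63.5 + (1/3)(63 + (1/3)p_{Aroma}) ⇒ (8/9)p_{Aroma} = 84.5, so p_{Aroma} = 95.0625.
Then p_{Brew} = 63 + (1/3)·95.0625 = 94.6875.
q_{Aroma} = 252 − 3·95.0625 + 2·94.6875 = 156.1875.

156.1875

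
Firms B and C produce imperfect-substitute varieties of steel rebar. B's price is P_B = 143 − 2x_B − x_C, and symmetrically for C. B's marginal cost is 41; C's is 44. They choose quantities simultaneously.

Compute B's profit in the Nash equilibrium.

Firm B's profit: π = x_B(143 − 2x_B − x_C) − 41x_B.
∂π/∂x_B = 102 − 4x_B − x_C = 0 ⇒ x_B = 25.5 − 0.25x_C.
Similarly x_C = 24.75 − 0.25x_B.
Substituting the second reaction function into the first: x_B = 25.5 − 0.25(24.75 − 0.25x_B), which gives 0.9375x_B = 19.3125 ⇒ x_B = 20.6.
Then x_C = 24.75 − 0.25·20.6 = 19.6.
P_B = 143 − 2·20.6 − 19.6 = 82.2.
Profit = (82.2 − 41)·20.6 = 848.72.

848.72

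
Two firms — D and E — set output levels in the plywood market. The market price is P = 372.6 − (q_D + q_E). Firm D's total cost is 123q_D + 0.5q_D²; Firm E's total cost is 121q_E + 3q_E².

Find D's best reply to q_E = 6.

81.2

Firm D's profit: π = q_D(372.6 − (q_D + q_E)) − 123q_D − 0.5q_D².
∂π/∂q_D = 249.6 − 3q_D − q_E = 0, so q_D = 83.2 − (1/3)q_E.
At q_E = 6: q_D = 83.2 − (1/3)·6 = 81.2.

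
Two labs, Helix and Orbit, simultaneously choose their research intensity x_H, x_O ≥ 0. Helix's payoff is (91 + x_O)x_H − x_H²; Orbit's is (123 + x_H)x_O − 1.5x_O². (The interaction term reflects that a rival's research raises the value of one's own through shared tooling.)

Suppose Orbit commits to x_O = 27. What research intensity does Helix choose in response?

59

Expanding Helix's payoff: 91x_H + x_Ox_H − x_H².
∂π/∂x_H = 91 + x_O − 2x_H = 0, so x_H = 45.5 + 0.5x_O.
At x_O = 27: x_H = 45.5 + 0.5·27 = 59.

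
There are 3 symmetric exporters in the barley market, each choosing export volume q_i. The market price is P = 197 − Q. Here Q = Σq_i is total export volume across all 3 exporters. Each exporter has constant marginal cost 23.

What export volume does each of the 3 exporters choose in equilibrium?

43.5

A representative exporter's profit is π_i = q_i(197 − Q) − 23q_i, with Q = q_i + Σ_{j≠i} q_j.
First-order condition: 174 − 2q_i − Σ_{j≠i} q_j = 0.
With identical exporters, set every q_j = q: then 174 − 2q − 2q = 0, i.e. q = 174/4 = 43.5.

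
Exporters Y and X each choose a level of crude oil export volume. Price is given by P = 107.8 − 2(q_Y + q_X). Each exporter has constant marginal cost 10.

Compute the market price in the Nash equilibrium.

Exporter Y's profit: π = q_Y(107.8 − 2(q_Y + q_X)) − 10q_Y.
∂π/∂q_Y = 97.8 − 4q_Y − 2q_X = 0, so q_Y = 24.45 − 0.5q_X.
The game is symmetric, so in equilibrium q_X = q_Y: the reaction function gives 1.5q_Y = 24.45, hence q_Y = 16.3.
Equilibrium price: P = 107.8 − 2·32.6 = 42.6.

42.6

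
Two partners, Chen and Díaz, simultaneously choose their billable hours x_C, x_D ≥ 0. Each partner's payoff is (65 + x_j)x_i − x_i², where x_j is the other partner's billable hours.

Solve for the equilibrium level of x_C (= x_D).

Chen's payoff is (65 + x_D)x_C − x_C².
∂π/∂x_C = 65 + x_D − 2x_C = 0, so x_C = 32.5 + 0.5x_D.
By symmetry x_D = x_C; substituting into the reaction function, 0.5x_C = 32.5 and x_C = 65.

65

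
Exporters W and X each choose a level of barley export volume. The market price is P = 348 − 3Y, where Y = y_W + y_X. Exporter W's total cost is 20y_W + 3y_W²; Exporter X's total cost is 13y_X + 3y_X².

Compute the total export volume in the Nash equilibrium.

44.2

Exporter W's profit: π = y_W(348 − 3(y_W + y_X)) − 20y_W − 3y_W².
∂π/∂y_W = 328 − 12y_W − 3y_X = 0, so y_W = 82/3 − 0.25y_X.
By the same steps for X: y_X = 335/12 − 0.25y_W.
Substituting the second reaction function into the first: y_W = 82/3 − 0.25(335/12 − 0.25y_W), which gives 0.9375y_W = 977/48 ⇒ y_W = 977/45.
Then y_X = 335/12 − 0.25·(977/45) = 1012/45.
Total export volume: 977/45 + 1012/45 = 44.2.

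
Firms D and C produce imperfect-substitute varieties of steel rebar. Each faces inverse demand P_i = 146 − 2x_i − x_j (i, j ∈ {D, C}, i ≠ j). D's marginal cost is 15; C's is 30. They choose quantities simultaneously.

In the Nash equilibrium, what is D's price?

69.4

Firm D's profit: π = x_D(146 − 2x_D − x_C) − 15x_D.
∂π/∂x_D = 131 − 4x_D − x_C = 0 ⇒ x_D = 32.75 − 0.25x_C.
Similarly x_C = 29 − 0.25x_D.
Solving the two reaction functions simultaneously: (1 − (−0.25)(−0.25))x_D = 32.75 − 0.25·29, so 0.9375x_D = 25.5 and x_D = 27.2.
Then x_C = 29 − 0.25·27.2 = 22.2.
P_D = 146 − 2·27.2 − 22.2 = 69.4.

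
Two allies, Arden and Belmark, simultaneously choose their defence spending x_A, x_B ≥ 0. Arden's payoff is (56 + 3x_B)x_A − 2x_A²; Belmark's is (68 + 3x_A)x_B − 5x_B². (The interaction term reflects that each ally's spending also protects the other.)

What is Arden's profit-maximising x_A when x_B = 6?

18.5

Expanding Arden's payoff: 56x_A + 3x_Bx_A − 2x_A².
∂π/∂x_A = 56 + 3x_B − 4x_A = 0, so x_A = 14 + 0.75x_B.
At x_B = 6: x_A = 14 + 0.75·6 = 18.5.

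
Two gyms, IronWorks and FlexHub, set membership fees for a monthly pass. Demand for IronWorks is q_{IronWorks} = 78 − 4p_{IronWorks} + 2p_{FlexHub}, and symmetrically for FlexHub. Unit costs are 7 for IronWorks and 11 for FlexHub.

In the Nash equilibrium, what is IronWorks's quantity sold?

IronWorks's profit: π = (p_{IronWorks} − 7)(78 − 4p_{IronWorks} + 2p_{FlexHub}).
∂π/∂p_{IronWorks} = 106 − 8p_{IronWorks} + 2p_{FlexHub} = 0 ⇒ p_{IronWorks} = 13.25 + 0.25p_{FlexHub}.
Similarly p_{FlexHub} = 15.25 + 0.25p_{IronWorks}.
Substituting the second reaction function into the first: p_{IronWorks} = 13.25 + 0.25(15.25 + 0.25p_{IronWorks}), which gives 0.9375p_{IronWorks} = 17.0625 ⇒ p_{IronWorks} = 18.2.
Then p_{FlexHub} = 15.25 + 0.25·18.2 = 19.8.
q_{IronWorks} = 78 − 4·18.2 + 2·19.8 = 44.8.

44.8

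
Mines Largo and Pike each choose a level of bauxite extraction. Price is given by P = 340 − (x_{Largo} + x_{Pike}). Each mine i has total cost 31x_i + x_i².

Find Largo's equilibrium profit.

Mine Largo's profit: π = x_{Largo}(340 − (x_{Largo} + x_{Pike})) − 31x_{Largo} − x_{Largo}².
∂π/∂x_{Largo} = 309 − 4x_{Largo} − x_{Pike} = 0, so x_{Largo} = 77.25 − 0.25x_{Pike}.
By symmetry x_{Pike} = x_{Largo}; substituting into the reaction function, 1.25x_{Largo} = 77.25 and x_{Largo} = 61.8.
Price P = 340 − 123.6 = 216.4.
Largo's profit: (216.4 − 31)·61.8 − (61.8)² = 7638.48.

7638.48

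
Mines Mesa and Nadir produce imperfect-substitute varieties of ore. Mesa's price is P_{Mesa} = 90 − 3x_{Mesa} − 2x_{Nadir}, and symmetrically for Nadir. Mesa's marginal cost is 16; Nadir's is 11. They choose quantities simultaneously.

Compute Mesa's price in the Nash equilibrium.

42.8125

Mine Mesa's profit: π = x_{Mesa}(90 − 3x_{Mesa} − 2x_{Nadir}) − 16x_{Mesa}.
∂π/∂x_{Mesa} = 74 − 6x_{Mesa} − 2x_{Nadir} = 0 ⇒ x_{Mesa} = 37/3 − (1/3)x_{Nadir}.
Similarly x_{Nadir} = 79/6 − (1/3)x_{Mesa}.
Plugging x_{Nadir} into Mesa's best response: x_{Mesa} = 37/3 − (1/3)(79/6 − (1/3)x_{Mesa}) ⇒ (8/9)x_{Mesa} = 143/18, so x_{Mesa} = 8.9375.
Then x_{Nadir} = 79/6 − (1/3)·8.9375 = 10.1875.
P_{Mesa} = 90 − 3·8.9375 − 2·10.1875 = 42.8125.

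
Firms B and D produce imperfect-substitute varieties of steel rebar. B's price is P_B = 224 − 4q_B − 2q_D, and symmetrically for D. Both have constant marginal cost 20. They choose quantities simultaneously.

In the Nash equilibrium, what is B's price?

101.6

Firm B's profit: π = q_B(224 − 4q_B − 2q_D) − 20q_B.
∂π/∂q_B = 204 − 8q_B − 2q_D = 0 ⇒ q_B = 25.5 − 0.25q_D.
Setting q_B = q_D in the reaction function: q_B = 25.5 − 0.25q_B, so q_B = 25.5 / 1.25 = 20.4.
P_B = 224 − 4·20.4 − 2·20.4 = 101.6.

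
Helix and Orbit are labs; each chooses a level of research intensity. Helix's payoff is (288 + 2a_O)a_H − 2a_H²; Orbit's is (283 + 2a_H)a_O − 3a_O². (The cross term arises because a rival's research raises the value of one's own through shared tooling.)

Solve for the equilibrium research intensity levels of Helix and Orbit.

Expanding Helix's payoff: 288a_H + 2a_Oa_H − 2a_H².
∂π/∂a_H = 288 + 2a_O − 4a_H = 0, so a_H = 72 + 0.5a_O.
Likewise for Orbit: a_O = 283/6 + (1/3)a_H.
Plugging a_O into Helix's best response: a_H = 72 + 0.5(283/6 + (1/3)a_H) ⇒ (5/6)a_H = 1147/12, so a_H = 114.7.
Then a_O = 283/6 + (1/3)·114.7 = 85.4.

114.7, 85.4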